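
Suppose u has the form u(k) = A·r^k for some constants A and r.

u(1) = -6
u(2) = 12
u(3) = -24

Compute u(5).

Consecutive ratio: 12/(-6) = -2, and -24/12 = -2, so r = -2.
Then A·(-2)^1 = -6 gives A = 3, and u(k) = 3·(-2)^k.
u(5) = 3·(-2)^5 = -96.

-96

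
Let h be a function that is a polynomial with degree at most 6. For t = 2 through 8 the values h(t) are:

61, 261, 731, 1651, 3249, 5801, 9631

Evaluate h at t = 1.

-1

First differences: 200, 470, 920, 1598, 2552, 3830. Second differences: 270, 450, 678, 954, 1278. Third differences: 180, 228, 276, 324. Fourth differences: 48, 48, 48.
Level-4 differences are constant, so h has degree 4.
Fitting a degree-4 polynomial gives h(t) = 2t^4 + 2t³ + 7t² - 3t - 9.
Then h(1) = -1.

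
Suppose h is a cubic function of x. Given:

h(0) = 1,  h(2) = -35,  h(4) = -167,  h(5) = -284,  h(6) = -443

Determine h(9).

Write h(x) = ax³ + bx² + cx + d; the 5 given values yield a linear system in the 4 coefficients.
Solving, h(x) = -x³ - 6x² - 2x + 1.
Then h(9) = -1232.

-1232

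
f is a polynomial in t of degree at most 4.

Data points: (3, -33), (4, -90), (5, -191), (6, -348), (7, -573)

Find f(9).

-1275

First differences: -57, -101, -157, -225. Second differences: -44, -56, -68. Third differences: -12, -12.
Level-3 differences are constant, so f has degree 3.
Fitting a degree-3 polynomial gives f(t) = -2t³ + 2t² + 3t - 6.
Then f(9) = -1275.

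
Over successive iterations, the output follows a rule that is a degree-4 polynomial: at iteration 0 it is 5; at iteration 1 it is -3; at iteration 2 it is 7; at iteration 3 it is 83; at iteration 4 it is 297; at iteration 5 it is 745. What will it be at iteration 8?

4813

Write the value at m as Q(m).
Write Q(m) = am^4 + bm³ + cm² + dm + e; the 6 given values yield a linear system in the 5 coefficients.
Solving, Q(m) = m^4 + 2m³ - 4m² - 7m + 5.
Then Q(8) = 4813.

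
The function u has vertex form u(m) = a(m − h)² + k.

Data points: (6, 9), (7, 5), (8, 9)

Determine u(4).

41

First differences -4, 4; second difference 8 = 2a, so a = 4.
Expanding, the m-coefficient is −2ah = -8h; matching it to the data gives h = 7, and then k = 5.
So u(m) = 4(m − 7)² + 5.
u(4) = 4·(-3)² + 5 = 41.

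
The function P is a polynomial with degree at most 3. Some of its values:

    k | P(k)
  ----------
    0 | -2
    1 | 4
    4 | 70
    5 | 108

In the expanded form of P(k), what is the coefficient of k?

2

Write P(k) = ak³ + bk² + ck + d; the 4 given values yield a linear system in the 4 coefficients.
Solving, the leading coefficient vanishes, and P(k) = 4k² + 2k - 2.
The coefficient of k is 2.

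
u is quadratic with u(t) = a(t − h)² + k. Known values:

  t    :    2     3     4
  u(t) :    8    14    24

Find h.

First differences 6, 10; second difference 4 = 2a, so a = 2.
Expanding, the t-coefficient is −2ah = -4h; matching it to the data gives h = 1, and then k = 6.
So u(t) = 2(t − 1)² + 6.
Hence h = 1.

1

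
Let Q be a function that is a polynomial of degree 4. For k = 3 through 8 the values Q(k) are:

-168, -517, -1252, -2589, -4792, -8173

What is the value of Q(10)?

First differences: -349, -735, -1337, -2203, -3381. Second differences: -386, -602, -866, -1178. Third differences: -216, -264, -312. Fourth differences: -48, -48.
Level-4 differences are constant, so Q has degree 4.
Fitting a degree-4 polynomial gives Q(k) = -2k^4 + k² - 6k + 3.
Then Q(10) = -19957.

-19957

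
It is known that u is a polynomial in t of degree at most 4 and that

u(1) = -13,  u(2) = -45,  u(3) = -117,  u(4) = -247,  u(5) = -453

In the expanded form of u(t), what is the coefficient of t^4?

First differences: -32, -72, -130, -206. Second differences: -40, -58, -76. Third differences: -18, -18.
Level-3 differences are constant, so u has degree 3.
Fitting a degree-3 polynomial gives u(t) = -3t³ - 2t² - 5t - 3.
The coefficient of t^4 is 0.

0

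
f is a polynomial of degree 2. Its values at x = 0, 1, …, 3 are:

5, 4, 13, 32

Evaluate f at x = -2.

37

First differences: -1, 9, 19. Second differences: 10, 10.
Level-2 differences are constant, so f has degree 2.
Fitting a degree-2 polynomial gives f(x) = 5x² - 6x + 5.
Then f(-2) = 37.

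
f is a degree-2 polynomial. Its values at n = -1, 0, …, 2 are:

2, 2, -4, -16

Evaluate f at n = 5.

-88

First differences: 0, -6, -12. Second differences: -6, -6.
Level-2 differences are constant, so f has degree 2.
Fitting a degree-2 polynomial gives f(n) = -3n² - 3n + 2.
Then f(5) = -88.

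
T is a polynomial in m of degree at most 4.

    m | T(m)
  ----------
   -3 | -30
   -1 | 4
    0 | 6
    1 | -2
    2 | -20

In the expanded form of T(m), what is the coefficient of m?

Write T(m) = am^4 + bm³ + cm² + dm + e; the 5 given values yield a linear system in the 5 coefficients.
Solving, the top 2 coefficients vanish, and T(m) = -5m² - 3m + 6.
The coefficient of m is -3.

-3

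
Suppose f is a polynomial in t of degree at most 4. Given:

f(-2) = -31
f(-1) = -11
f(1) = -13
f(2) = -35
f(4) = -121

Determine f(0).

Write f(t) = at^4 + bt³ + ct² + dt + e; the 5 given values yield a linear system in the 5 coefficients.
Solving, the top 2 coefficients vanish, and f(t) = -7t² - t - 5.
Then f(0) = -5.

-5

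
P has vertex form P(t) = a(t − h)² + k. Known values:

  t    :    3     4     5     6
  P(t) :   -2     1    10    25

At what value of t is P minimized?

First differences 3, 9, 15; second difference 6 = 2a, so a = 3.
Expanding, the t-coefficient is −2ah = -6h; matching it to the data gives h = 3, and then k = -2.
So P(t) = 3(t − 3)² − 2.
Hence h = 3.

3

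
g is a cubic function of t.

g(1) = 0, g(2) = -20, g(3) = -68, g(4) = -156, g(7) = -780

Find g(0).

4

Write g(t) = at³ + bt² + ct + d; the 5 given values yield a linear system in the 4 coefficients.
Solving, g(t) = -2t³ - 2t² + 4.
Then g(0) = 4.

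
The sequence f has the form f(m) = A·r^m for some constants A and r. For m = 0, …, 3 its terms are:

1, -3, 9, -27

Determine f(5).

Consecutive ratio: -3/1 = -3, and 9/(-3) = -3, so r = -3.
Then A·(-3)^0 = 1 gives A = 1, and f(m) = 1·(-3)^m.
f(5) = 1·(-3)^5 = -243.

-243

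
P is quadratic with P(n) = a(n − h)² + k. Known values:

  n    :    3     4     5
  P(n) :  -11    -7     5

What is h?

3

First differences 4, 12; second difference 8 = 2a, so a = 4.
Expanding, the n-coefficient is −2ah = -8h; matching it to the data gives h = 3, and then k = -11.
So P(n) = 4(n − 3)² − 11.
Hence h = 3.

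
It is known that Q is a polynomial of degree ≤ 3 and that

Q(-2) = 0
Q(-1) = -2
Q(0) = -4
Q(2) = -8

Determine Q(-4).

4

Write Q(m) = am³ + bm² + cm + d; the 4 given values yield a linear system in the 4 coefficients.
Solving, the top 2 coefficients vanish, and Q(m) = -2m - 4.
Then Q(-4) = 4.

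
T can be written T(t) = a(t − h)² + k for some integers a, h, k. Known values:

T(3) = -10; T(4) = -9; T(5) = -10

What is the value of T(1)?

-18

First differences 1, -1; second difference -2 = 2a, so a = -1.
Expanding, the t-coefficient is −2ah = 2h; matching it to the data gives h = 4, and then k = -9.
So T(t) = -1(t − 4)² − 9.
T(1) = -1·(-3)² − 9 = -18.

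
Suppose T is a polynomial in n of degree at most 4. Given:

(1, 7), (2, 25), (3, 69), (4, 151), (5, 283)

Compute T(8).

1099

First differences: 18, 44, 82, 132. Second differences: 26, 38, 50. Third differences: 12, 12.
Level-3 differences are constant, so T has degree 3.
Fitting a degree-3 polynomial gives T(n) = 2n³ + n² + n + 3.
Then T(8) = 1099.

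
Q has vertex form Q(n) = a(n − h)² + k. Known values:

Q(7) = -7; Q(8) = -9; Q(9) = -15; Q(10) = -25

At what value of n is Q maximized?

First differences -2, -6, -10; second difference -4 = 2a, so a = -2.
Expanding, the n-coefficient is −2ah = 4h; matching it to the data gives h = 7, and then k = -7.
So Q(n) = -2(n − 7)² − 7.
Hence h = 7.

7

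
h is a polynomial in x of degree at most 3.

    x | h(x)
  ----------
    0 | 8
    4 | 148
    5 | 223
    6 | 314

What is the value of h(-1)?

13

Write h(x) = ax³ + bx² + cx + d; the 4 given values yield a linear system in the 4 coefficients.
Solving, the leading coefficient vanishes, and h(x) = 8x² + 3x + 8.
Then h(-1) = 13.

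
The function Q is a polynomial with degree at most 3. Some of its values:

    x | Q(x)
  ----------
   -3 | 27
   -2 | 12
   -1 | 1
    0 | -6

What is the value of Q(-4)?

46

Write Q(x) = ax³ + bx² + cx + d; the 4 given values yield a linear system in the 4 coefficients.
Solving, the leading coefficient vanishes, and Q(x) = 2x² - 5x - 6.
Then Q(-4) = 46.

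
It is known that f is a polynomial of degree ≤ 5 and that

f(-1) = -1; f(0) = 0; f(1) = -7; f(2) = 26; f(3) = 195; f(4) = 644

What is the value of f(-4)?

First differences: 1, -7, 33, 169, 449. Second differences: -8, 40, 136, 280. Third differences: 48, 96, 144. Fourth differences: 48, 48.
Level-4 differences are constant, so f has degree 4.
Fitting a degree-4 polynomial gives f(x) = 2x^4 + 4x³ - 6x² - 7x.
Then f(-4) = 188.

188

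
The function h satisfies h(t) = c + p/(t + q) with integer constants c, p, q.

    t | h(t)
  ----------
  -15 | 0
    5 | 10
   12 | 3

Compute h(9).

4

(h(t) − c)(t + q) = p for each data point; the three points give a linear system in c and q, then p follows.
Solving: c = 1, q = -3, p = 18, so h(t) = 1 + 18/(t − 3).
Then h(9) = 1 + 18/6 = 4.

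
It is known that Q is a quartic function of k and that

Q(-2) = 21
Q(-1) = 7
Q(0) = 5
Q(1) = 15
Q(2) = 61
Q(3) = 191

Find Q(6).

1925

Write Q(k) = ak^4 + bk³ + ck² + dk + e; the 6 given values yield a linear system in the 5 coefficients.
Solving, Q(k) = k^4 + 2k³ + 5k² + 2k + 5.
Then Q(6) = 1925.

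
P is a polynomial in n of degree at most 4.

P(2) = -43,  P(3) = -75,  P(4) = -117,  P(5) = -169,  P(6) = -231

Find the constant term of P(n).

Write P(n) = an^4 + bn³ + cn² + dn + e; the 5 given values yield a linear system in the 5 coefficients.
Solving, the top 2 coefficients vanish, and P(n) = -5n² - 7n - 9.
The constant term is P(0) = -9.

-9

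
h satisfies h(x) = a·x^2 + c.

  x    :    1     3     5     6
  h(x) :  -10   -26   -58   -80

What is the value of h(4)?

-40

From h(1) = -10 and h(3) = -26: 1a + c = -10 and 9a + c = -26.
Subtracting: 8a = -16, so a = -2; then c = -10 − (-2)·1 = -8.
So h(x) = -2x² − 8, and h(4) = -40.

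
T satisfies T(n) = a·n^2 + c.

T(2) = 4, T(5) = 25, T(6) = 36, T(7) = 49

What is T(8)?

64

From T(2) = 4 and T(5) = 25: 4a + c = 4 and 25a + c = 25.
Subtracting: 21a = 21, so a = 1; then c = 4 − 1·4 = 0.
So T(n) = 1n² + 0, and T(8) = 64.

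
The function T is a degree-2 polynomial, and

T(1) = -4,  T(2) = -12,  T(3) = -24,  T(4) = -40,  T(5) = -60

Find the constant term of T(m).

0

First differences: -8, -12, -16, -20. Second differences: -4, -4, -4.
Level-2 differences are constant, so T has degree 2.
Fitting a degree-2 polynomial gives T(m) = -2m² - 2m.
The constant term is T(0) = 0.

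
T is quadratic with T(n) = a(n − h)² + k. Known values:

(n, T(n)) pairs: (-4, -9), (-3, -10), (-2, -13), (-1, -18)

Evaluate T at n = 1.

First differences -1, -3, -5; second difference -2 = 2a, so a = -1.
Expanding, the n-coefficient is −2ah = 2h; matching it to the data gives h = -4, and then k = -9.
So T(n) = -1(n + 4)² − 9.
T(1) = -1·5² − 9 = -34.

-34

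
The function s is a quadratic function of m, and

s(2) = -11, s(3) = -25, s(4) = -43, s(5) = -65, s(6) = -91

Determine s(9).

-193

First differences: -14, -18, -22, -26. Second differences: -4, -4, -4.
Level-2 differences are constant, so s has degree 2.
Fitting a degree-2 polynomial gives s(m) = -2m² - 4m + 5.
Then s(9) = -193.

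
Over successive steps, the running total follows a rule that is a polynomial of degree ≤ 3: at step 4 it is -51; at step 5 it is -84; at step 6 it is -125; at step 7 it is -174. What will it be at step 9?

Write the value at k as u(k).
First differences: -33, -41, -49. Second differences: -8, -8.
Level-2 differences are constant, so u has degree 2.
Fitting a degree-2 polynomial gives u(k) = -4k² + 3k + 1.
Then u(9) = -296.

-296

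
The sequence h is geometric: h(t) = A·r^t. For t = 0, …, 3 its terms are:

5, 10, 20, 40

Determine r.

Consecutive ratio: 10/5 = 2, and 20/10 = 2, so r = 2.
Then A·2^0 = 5 gives A = 5, and h(t) = 5·2^t.

2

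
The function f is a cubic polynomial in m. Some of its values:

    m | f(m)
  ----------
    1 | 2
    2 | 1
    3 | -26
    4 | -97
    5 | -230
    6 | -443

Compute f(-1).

-2

First differences: -1, -27, -71, -133, -213. Second differences: -26, -44, -62, -80. Third differences: -18, -18, -18.
Level-3 differences are constant, so f has degree 3.
Fitting a degree-3 polynomial gives f(m) = -3m³ + 5m² + 5m - 5.
Then f(-1) = -2.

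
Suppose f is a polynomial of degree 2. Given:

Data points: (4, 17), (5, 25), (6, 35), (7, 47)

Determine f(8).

61

First differences: 8, 10, 12. Second differences: 2, 2.
Level-2 differences are constant, so f has degree 2.
Fitting a degree-2 polynomial gives f(t) = t² - t + 5.
Then f(8) = 61.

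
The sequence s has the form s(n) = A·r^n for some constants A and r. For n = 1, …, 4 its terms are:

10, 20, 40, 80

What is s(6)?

320

Consecutive ratio: 20/10 = 2, and 40/20 = 2, so r = 2.
Then A·2^1 = 10 gives A = 5, and s(n) = 5·2^n.
s(6) = 5·2^6 = 320.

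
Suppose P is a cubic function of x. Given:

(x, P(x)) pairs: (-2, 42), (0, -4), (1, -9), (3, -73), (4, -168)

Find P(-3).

Write P(x) = ax³ + bx² + cx + d; the 5 given values yield a linear system in the 4 coefficients.
Solving, P(x) = -3x³ + 3x² - 5x - 4.
Then P(-3) = 119.

119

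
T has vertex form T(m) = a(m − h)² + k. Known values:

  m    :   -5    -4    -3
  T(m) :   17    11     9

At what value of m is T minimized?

First differences -6, -2; second difference 4 = 2a, so a = 2.
Expanding, the m-coefficient is −2ah = -4h; matching it to the data gives h = -3, and then k = 9.
So T(m) = 2(m + 3)² + 9.
Hence h = -3.

-3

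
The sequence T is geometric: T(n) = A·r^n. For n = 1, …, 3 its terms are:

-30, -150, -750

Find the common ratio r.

Consecutive ratio: -150/(-30) = 5, and -750/(-150) = 5, so r = 5.
Then A·5^1 = -30 gives A = -6, and T(n) = -6·5^n.

5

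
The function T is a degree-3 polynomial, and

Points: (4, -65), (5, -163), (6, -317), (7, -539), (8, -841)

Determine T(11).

-2347

First differences: -98, -154, -222, -302. Second differences: -56, -68, -80. Third differences: -12, -12.
Level-3 differences are constant, so T has degree 3.
Fitting a degree-3 polynomial gives T(x) = -2x³ + 2x² + 6x + 7.
Then T(11) = -2347.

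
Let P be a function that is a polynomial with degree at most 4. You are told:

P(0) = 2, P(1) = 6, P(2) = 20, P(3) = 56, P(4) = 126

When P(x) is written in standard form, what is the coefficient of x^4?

First differences: 4, 14, 36, 70. Second differences: 10, 22, 34. Third differences: 12, 12.
Level-3 differences are constant, so P has degree 3.
Fitting a degree-3 polynomial gives P(x) = 2x³ - x² + 3x + 2.
The coefficient of x^4 is 0.

0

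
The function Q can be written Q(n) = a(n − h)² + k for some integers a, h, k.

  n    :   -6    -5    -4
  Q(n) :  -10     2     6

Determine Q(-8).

-58

First differences 12, 4; second difference -8 = 2a, so a = -4.
Expanding, the n-coefficient is −2ah = 8h; matching it to the data gives h = -4, and then k = 6.
So Q(n) = -4(n + 4)² + 6.
Q(-8) = -4·(-4)² + 6 = -58.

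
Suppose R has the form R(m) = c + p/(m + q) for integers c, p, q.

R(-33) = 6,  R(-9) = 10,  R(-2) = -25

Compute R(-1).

-10

(R(m) − c)(m + q) = p for each data point; the three points give a linear system in c and q, then p follows.
Solving: c = 5, q = 3, p = -30, so R(m) = 5 − 30/(m + 3).
Then R(-1) = 5 − 30/2 = -10.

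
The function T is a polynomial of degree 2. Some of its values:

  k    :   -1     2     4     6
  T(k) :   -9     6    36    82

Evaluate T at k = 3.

19

Write T(k) = ak² + bk + c; the 4 given values yield a linear system in the 3 coefficients.
Solving, T(k) = 2k² + 3k - 8.
Then T(3) = 19.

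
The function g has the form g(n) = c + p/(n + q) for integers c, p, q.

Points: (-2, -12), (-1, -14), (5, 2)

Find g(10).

-3

(g(n) − c)(n + q) = p for each data point; the three points give a linear system in c and q, then p follows.
Solving: c = -6, q = -2, p = 24, so g(n) = -6 + 24/(n − 2).
Then g(10) = -6 + 24/8 = -3.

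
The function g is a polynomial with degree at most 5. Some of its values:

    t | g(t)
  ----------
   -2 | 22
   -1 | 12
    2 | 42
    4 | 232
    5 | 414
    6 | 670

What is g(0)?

4

Write g(t) = at^5 + bt^4 + ct³ + dt² + et + p; the 6 given values yield a linear system in the 6 coefficients.
Solving, the top 2 coefficients vanish, and g(t) = 2t³ + 7t² - 3t + 4.
The constant term is g(0) = 4.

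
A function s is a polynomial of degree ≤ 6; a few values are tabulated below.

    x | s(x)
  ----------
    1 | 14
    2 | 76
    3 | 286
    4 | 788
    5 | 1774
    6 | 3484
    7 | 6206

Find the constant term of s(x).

4

First differences: 62, 210, 502, 986, 1710, 2722. Second differences: 148, 292, 484, 724, 1012. Third differences: 144, 192, 240, 288. Fourth differences: 48, 48, 48.
Level-4 differences are constant, so s has degree 4.
Fitting a degree-4 polynomial gives s(x) = 2x^4 + 4x³ + 4x + 4.
The constant term is s(0) = 4.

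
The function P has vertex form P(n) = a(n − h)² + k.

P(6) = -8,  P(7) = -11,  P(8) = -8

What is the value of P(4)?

16

First differences -3, 3; second difference 6 = 2a, so a = 3.
Expanding, the n-coefficient is −2ah = -6h; matching it to the data gives h = 7, and then k = -11.
So P(n) = 3(n − 7)² − 11.
P(4) = 3·(-3)² − 11 = 16.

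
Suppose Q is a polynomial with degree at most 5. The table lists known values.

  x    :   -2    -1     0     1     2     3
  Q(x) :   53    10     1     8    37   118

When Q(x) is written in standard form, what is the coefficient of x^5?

First differences: -43, -9, 7, 29, 81. Second differences: 34, 16, 22, 52. Third differences: -18, 6, 30. Fourth differences: 24, 24.
Level-4 differences are constant, so Q has degree 4.
Fitting a degree-4 polynomial gives Q(x) = x^4 - x³ + 7x² + 1.
The coefficient of x^5 is 0.

0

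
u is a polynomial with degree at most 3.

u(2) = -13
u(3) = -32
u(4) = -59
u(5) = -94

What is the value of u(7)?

First differences: -19, -27, -35. Second differences: -8, -8.
Level-2 differences are constant, so u has degree 2.
Fitting a degree-2 polynomial gives u(n) = -4n² + n + 1.
Then u(7) = -188.

-188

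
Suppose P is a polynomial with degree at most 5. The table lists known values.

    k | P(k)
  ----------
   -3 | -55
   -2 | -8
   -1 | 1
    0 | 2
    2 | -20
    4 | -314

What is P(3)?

-103

Write P(k) = ak^5 + bk^4 + ck³ + dk² + ek + p; the 6 given values yield a linear system in the 6 coefficients.
Solving, the leading coefficient vanishes, and P(k) = -k^4 - k³ + k + 2.
Then P(3) = -103.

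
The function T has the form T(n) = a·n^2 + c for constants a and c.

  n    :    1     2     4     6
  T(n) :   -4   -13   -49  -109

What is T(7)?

-148

From T(1) = -4 and T(2) = -13: 1a + c = -4 and 4a + c = -13.
Subtracting: 3a = -9, so a = -3; then c = -4 − (-3)·1 = -1.
So T(n) = -3n² − 1, and T(7) = -148.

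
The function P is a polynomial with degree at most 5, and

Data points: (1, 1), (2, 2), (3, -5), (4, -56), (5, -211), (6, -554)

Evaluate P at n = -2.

-50

First differences: 1, -7, -51, -155, -343. Second differences: -8, -44, -104, -188. Third differences: -36, -60, -84. Fourth differences: -24, -24.
Level-4 differences are constant, so P has degree 4.
Fitting a degree-4 polynomial gives P(n) = -n^4 + 4n³ - 3n² - 3n + 4.
Then P(-2) = -50.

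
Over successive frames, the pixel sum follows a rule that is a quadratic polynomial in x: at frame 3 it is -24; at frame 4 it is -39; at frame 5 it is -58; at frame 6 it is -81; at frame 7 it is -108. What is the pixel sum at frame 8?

-139

Write the value at x as u(x).
First differences: -15, -19, -23, -27. Second differences: -4, -4, -4.
Level-2 differences are constant, so u has degree 2.
Fitting a degree-2 polynomial gives u(x) = -2x² - x - 3.
Then u(8) = -139.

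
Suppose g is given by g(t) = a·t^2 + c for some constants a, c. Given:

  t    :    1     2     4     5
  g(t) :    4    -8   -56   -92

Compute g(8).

From g(1) = 4 and g(2) = -8: 1a + c = 4 and 4a + c = -8.
Subtracting: 3a = -12, so a = -4; then c = 4 − (-4)·1 = 8.
So g(t) = -4t² + 8, and g(8) = -248.

-248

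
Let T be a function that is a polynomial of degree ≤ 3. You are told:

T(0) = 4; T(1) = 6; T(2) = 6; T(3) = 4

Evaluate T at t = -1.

0

First differences: 2, 0, -2. Second differences: -2, -2.
Level-2 differences are constant, so T has degree 2.
Fitting a degree-2 polynomial gives T(t) = -t² + 3t + 4.
Then T(-1) = 0.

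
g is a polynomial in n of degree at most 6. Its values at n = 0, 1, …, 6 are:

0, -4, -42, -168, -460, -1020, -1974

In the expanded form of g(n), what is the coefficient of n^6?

0

First differences: -4, -38, -126, -292, -560, -954. Second differences: -34, -88, -166, -268, -394. Third differences: -54, -78, -102, -126. Fourth differences: -24, -24, -24.
Level-4 differences are constant, so g has degree 4.
Fitting a degree-4 polynomial gives g(n) = -n^4 - 3n³ - n² + n.
The coefficient of n^6 is 0.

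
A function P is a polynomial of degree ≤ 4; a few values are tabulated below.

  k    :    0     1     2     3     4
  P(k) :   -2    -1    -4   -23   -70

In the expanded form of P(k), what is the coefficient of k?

First differences: 1, -3, -19, -47. Second differences: -4, -16, -28. Third differences: -12, -12.
Level-3 differences are constant, so P has degree 3.
Fitting a degree-3 polynomial gives P(k) = -2k³ + 4k² - k - 2.
The coefficient of k is -1.

-1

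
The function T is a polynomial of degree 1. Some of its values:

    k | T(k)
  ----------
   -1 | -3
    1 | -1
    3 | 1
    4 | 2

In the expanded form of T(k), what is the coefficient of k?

1

Write T(k) = ak + b; the 4 given values yield a linear system in the 2 coefficients.
Solving, T(k) = k - 2.
The coefficient of k is 1.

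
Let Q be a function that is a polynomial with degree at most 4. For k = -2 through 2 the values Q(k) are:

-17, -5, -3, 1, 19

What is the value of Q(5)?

277

Write Q(k) = ak^4 + bk³ + ck² + dk + e; the 5 given values yield a linear system in the 5 coefficients.
Solving, the leading coefficient vanishes, and Q(k) = 2k³ + k² + k - 3.
Then Q(5) = 277.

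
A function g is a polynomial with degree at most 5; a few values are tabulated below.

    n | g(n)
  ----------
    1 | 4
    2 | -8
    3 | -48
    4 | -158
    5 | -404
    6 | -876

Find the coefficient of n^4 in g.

-1

Write g(n) = an^5 + bn^4 + cn³ + dn² + en + p; the 6 given values yield a linear system in the 6 coefficients.
Solving, the leading coefficient vanishes, and g(n) = -n^4 + 3n³ - 7n² + 3n + 6.
The coefficient of n^4 is -1.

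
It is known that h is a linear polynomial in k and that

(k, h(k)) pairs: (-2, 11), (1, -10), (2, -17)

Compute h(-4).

25

Write h(k) = ak + b; the 3 given values yield a linear system in the 2 coefficients.
Solving, h(k) = -7k - 3.
Then h(-4) = 25.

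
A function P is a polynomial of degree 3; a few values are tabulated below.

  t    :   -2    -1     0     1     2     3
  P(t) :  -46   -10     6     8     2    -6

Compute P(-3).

Write P(t) = at³ + bt² + ct + d; the 6 given values yield a linear system in the 4 coefficients.
Solving, P(t) = t³ - 7t² + 8t + 6.
Then P(-3) = -108.

-108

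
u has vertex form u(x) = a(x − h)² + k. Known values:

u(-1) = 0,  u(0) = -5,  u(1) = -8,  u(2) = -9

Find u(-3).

First differences -5, -3, -1; second difference 2 = 2a, so a = 1.
Expanding, the x-coefficient is −2ah = -2h; matching it to the data gives h = 2, and then k = -9.
So u(x) = 1(x − 2)² − 9.
u(-3) = 1·(-5)² − 9 = 16.

16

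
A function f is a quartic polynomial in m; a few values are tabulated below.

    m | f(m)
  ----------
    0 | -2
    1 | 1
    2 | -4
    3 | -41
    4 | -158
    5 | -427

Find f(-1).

First differences: 3, -5, -37, -117, -269. Second differences: -8, -32, -80, -152. Third differences: -24, -48, -72. Fourth differences: -24, -24.
Level-4 differences are constant, so f has degree 4.
Fitting a degree-4 polynomial gives f(m) = -m^4 + 2m³ - 3m² + 5m - 2.
Then f(-1) = -13.

-13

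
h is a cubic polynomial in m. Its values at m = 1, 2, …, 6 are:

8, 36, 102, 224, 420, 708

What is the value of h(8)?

1632

First differences: 28, 66, 122, 196, 288. Second differences: 38, 56, 74, 92. Third differences: 18, 18, 18.
Level-3 differences are constant, so h has degree 3.
Fitting a degree-3 polynomial gives h(m) = 3m³ + m² + 4m.
Then h(8) = 1632.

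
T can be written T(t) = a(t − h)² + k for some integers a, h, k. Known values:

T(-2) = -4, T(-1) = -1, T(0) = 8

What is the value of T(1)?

23

First differences 3, 9; second difference 6 = 2a, so a = 3.
Expanding, the t-coefficient is −2ah = -6h; matching it to the data gives h = -2, and then k = -4.
So T(t) = 3(t + 2)² − 4.
T(1) = 3·3² − 4 = 23.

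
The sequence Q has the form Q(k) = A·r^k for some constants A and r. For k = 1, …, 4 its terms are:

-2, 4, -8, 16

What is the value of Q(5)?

-32

Consecutive ratio: 4/(-2) = -2, and -8/4 = -2, so r = -2.
Then A·(-2)^1 = -2 gives A = 1, and Q(k) = 1·(-2)^k.
Q(5) = 1·(-2)^5 = -32.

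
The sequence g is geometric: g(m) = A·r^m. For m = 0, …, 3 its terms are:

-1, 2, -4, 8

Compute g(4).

Consecutive ratio: 2/(-1) = -2, and -4/2 = -2, so r = -2.
Then A·(-2)^0 = -1 gives A = -1, and g(m) = -1·(-2)^m.
g(4) = -1·(-2)^4 = -16.

-16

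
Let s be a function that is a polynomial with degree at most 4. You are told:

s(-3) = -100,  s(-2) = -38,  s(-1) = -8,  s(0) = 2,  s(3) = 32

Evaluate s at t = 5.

172

Write s(t) = at^4 + bt³ + ct² + dt + e; the 5 given values yield a linear system in the 5 coefficients.
Solving, the leading coefficient vanishes, and s(t) = 2t³ - 4t² + 4t + 2.
Then s(5) = 172.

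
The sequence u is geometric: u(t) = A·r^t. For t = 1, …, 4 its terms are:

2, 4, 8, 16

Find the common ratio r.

Consecutive ratio: 4/2 = 2, and 8/4 = 2, so r = 2.
Then A·2^1 = 2 gives A = 1, and u(t) = 1·2^t.

2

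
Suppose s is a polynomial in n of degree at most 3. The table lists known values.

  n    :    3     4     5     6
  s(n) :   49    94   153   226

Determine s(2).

18

Write s(n) = an³ + bn² + cn + d; the 4 given values yield a linear system in the 4 coefficients.
Solving, the leading coefficient vanishes, and s(n) = 7n² - 4n - 2.
Then s(2) = 18.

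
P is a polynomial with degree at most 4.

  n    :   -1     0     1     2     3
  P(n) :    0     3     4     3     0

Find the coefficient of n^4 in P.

0

First differences: 3, 1, -1, -3. Second differences: -2, -2, -2.
Level-2 differences are constant, so P has degree 2.
Fitting a degree-2 polynomial gives P(n) = -n² + 2n + 3.
The coefficient of n^4 is 0.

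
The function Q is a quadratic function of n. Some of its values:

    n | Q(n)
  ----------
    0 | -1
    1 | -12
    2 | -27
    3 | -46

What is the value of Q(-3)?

First differences: -11, -15, -19. Second differences: -4, -4.
Level-2 differences are constant, so Q has degree 2.
Fitting a degree-2 polynomial gives Q(n) = -2n² - 9n - 1.
Then Q(-3) = 8.

8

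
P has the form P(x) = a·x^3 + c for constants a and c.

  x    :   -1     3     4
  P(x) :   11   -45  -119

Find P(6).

-423

From P(-1) = 11 and P(3) = -45: -1a + c = 11 and 27a + c = -45.
Subtracting: 28a = -56, so a = -2; then c = 11 − (-2)·(-1) = 9.
So P(x) = -2x³ + 9, and P(6) = -423.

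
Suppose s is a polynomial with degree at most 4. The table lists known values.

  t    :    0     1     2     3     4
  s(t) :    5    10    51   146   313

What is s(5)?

570

Write s(t) = at^4 + bt³ + ct² + dt + e; the 5 given values yield a linear system in the 5 coefficients.
Solving, the leading coefficient vanishes, and s(t) = 3t³ + 9t² - 7t + 5.
Then s(5) = 570.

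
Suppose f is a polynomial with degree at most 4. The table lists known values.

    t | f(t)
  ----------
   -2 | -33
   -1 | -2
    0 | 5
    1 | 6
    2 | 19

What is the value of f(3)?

62

First differences: 31, 7, 1, 13. Second differences: -24, -6, 12. Third differences: 18, 18.
Level-3 differences are constant, so f has degree 3.
Extending the table by one column gives the next first difference 43, so f(3) = 19 + 43 = 62.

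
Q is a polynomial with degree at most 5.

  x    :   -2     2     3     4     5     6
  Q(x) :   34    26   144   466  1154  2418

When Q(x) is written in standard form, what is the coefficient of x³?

Write Q(x) = ax^5 + bx^4 + cx³ + dx² + ex + p; the 6 given values yield a linear system in the 6 coefficients.
Solving, the leading coefficient vanishes, and Q(x) = 2x^4 - x³ + x² + 2x - 6.
The coefficient of x³ is -1.

-1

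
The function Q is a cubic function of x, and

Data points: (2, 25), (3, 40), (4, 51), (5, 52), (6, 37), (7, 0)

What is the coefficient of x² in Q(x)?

7

First differences: 15, 11, 1, -15, -37. Second differences: -4, -10, -16, -22. Third differences: -6, -6, -6.
Level-3 differences are constant, so Q has degree 3.
Fitting a degree-3 polynomial gives Q(x) = -x³ + 7x² - x + 7.
The coefficient of x² is 7.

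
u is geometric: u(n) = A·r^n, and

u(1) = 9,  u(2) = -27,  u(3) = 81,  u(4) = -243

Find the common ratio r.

Consecutive ratio: -27/9 = -3, and 81/(-27) = -3, so r = -3.
Then A·(-3)^1 = 9 gives A = -3, and u(n) = -3·(-3)^n.

-3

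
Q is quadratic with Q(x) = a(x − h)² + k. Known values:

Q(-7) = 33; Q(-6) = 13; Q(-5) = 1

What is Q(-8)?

First differences -20, -12; second difference 8 = 2a, so a = 4.
Expanding, the x-coefficient is −2ah = -8h; matching it to the data gives h = -4, and then k = -3.
So Q(x) = 4(x + 4)² − 3.
Q(-8) = 4·(-4)² − 3 = 61.

61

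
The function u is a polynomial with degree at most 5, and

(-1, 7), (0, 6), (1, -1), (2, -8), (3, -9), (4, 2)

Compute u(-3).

First differences: -1, -7, -7, -1, 11. Second differences: -6, 0, 6, 12. Third differences: 6, 6, 6.
Level-3 differences are constant, so u has degree 3.
Fitting a degree-3 polynomial gives u(m) = m³ - 3m² - 5m + 6.
Then u(-3) = -33.

-33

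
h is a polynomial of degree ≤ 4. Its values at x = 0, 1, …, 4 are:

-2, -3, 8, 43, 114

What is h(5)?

First differences: -1, 11, 35, 71. Second differences: 12, 24, 36. Third differences: 12, 12.
Level-3 differences are constant, so h has degree 3.
Extending the table by one column gives the next first difference 119, so h(5) = 114 + 119 = 233.

233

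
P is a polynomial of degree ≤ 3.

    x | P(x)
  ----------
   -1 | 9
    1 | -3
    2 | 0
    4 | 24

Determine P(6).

72

Write P(x) = ax³ + bx² + cx + d; the 4 given values yield a linear system in the 4 coefficients.
Solving, the leading coefficient vanishes, and P(x) = 3x² - 6x.
Then P(6) = 72.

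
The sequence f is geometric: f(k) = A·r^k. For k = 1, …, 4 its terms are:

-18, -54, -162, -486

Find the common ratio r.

Consecutive ratio: -54/(-18) = 3, and -162/(-54) = 3, so r = 3.
Then A·3^1 = -18 gives A = -6, and f(k) = -6·3^k.

3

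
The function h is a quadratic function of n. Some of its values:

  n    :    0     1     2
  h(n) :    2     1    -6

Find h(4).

-38

Write h(n) = an² + bn + c; the 3 given values yield a linear system in the 3 coefficients.
Solving, h(n) = -3n² + 2n + 2.
Then h(4) = -38.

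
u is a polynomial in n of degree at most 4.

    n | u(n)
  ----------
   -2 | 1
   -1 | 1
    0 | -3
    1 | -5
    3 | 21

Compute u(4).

Write u(n) = an^4 + bn³ + cn² + dn + e; the 5 given values yield a linear system in the 5 coefficients.
Solving, the leading coefficient vanishes, and u(n) = n³ + n² - 4n - 3.
Then u(4) = 61.

61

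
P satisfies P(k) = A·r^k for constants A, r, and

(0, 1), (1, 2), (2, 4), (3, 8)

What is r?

2

Consecutive ratio: 2/1 = 2, and 4/2 = 2, so r = 2.
Then A·2^0 = 1 gives A = 1, and P(k) = 1·2^k.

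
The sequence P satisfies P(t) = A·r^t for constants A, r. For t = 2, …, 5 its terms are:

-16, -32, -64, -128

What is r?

2

Consecutive ratio: -32/(-16) = 2, and -64/(-32) = 2, so r = 2.
Then A·2^2 = -16 gives A = -4, and P(t) = -4·2^t.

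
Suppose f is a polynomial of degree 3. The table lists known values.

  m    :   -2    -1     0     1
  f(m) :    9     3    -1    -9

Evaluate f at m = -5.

99

Write f(m) = am³ + bm² + cm + d; the 4 given values yield a linear system in the 4 coefficients.
Solving, f(m) = -m³ - 2m² - 5m - 1.
Then f(-5) = 99.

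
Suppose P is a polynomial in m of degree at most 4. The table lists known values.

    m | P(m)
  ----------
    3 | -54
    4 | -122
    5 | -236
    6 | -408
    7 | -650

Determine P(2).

First differences: -68, -114, -172, -242. Second differences: -46, -58, -70. Third differences: -12, -12.
Level-3 differences are constant, so P has degree 3.
Fitting a degree-3 polynomial gives P(m) = -2m³ + m² - m - 6.
Then P(2) = -20.

-20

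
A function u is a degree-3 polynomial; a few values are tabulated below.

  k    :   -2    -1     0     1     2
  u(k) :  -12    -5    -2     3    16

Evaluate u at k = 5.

163

First differences: 7, 3, 5, 13. Second differences: -4, 2, 8. Third differences: 6, 6.
Level-3 differences are constant, so u has degree 3.
Fitting a degree-3 polynomial gives u(k) = k³ + k² + 3k - 2.
Then u(5) = 163.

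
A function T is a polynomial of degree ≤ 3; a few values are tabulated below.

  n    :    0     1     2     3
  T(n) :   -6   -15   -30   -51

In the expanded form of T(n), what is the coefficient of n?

-6

First differences: -9, -15, -21. Second differences: -6, -6.
Level-2 differences are constant, so T has degree 2.
Fitting a degree-2 polynomial gives T(n) = -3n² - 6n - 6.
The coefficient of n is -6.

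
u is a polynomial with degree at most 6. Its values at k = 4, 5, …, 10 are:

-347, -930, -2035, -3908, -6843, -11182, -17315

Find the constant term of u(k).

5

First differences: -583, -1105, -1873, -2935, -4339, -6133. Second differences: -522, -768, -1062, -1404, -1794. Third differences: -246, -294, -342, -390. Fourth differences: -48, -48, -48.
Level-4 differences are constant, so u has degree 4.
Fitting a degree-4 polynomial gives u(k) = -2k^4 + 3k³ - 4k² + 8k + 5.
The constant term is u(0) = 5.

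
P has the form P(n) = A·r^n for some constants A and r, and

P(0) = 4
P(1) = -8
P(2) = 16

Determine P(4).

64

Consecutive ratio: -8/4 = -2, and 16/(-8) = -2, so r = -2.
Then A·(-2)^0 = 4 gives A = 4, and P(n) = 4·(-2)^n.
P(4) = 4·(-2)^4 = 64.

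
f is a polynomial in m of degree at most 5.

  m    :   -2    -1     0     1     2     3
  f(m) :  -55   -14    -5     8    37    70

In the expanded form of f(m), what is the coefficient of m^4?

-1

First differences: 41, 9, 13, 29, 33. Second differences: -32, 4, 16, 4. Third differences: 36, 12, -12. Fourth differences: -24, -24.
Level-4 differences are constant, so f has degree 4.
Fitting a degree-4 polynomial gives f(m) = -m^4 + 4m³ + 3m² + 7m - 5.
The coefficient of m^4 is -1.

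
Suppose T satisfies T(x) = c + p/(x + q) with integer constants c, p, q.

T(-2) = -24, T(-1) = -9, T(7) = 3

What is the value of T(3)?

1

(T(x) − c)(x + q) = p for each data point; the three points give a linear system in c and q, then p follows.
Solving: c = 6, q = 3, p = -30, so T(x) = 6 − 30/(x + 3).
Then T(3) = 6 − 30/6 = 1.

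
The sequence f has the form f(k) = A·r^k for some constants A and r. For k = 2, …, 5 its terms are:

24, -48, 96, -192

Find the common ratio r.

Consecutive ratio: -48/24 = -2, and 96/(-48) = -2, so r = -2.
Then A·(-2)^2 = 24 gives A = 6, and f(k) = 6·(-2)^k.

-2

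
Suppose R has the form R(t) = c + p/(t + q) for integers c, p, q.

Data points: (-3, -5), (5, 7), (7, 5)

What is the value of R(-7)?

(R(t) − c)(t + q) = p for each data point; the three points give a linear system in c and q, then p follows.
Solving: c = 1, q = -1, p = 24, so R(t) = 1 + 24/(t − 1).
Then R(-7) = 1 + 24/(-8) = -2.

-2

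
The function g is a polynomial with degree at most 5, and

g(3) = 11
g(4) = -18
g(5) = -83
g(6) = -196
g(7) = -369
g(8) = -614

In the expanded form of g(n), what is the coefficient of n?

Write g(n) = an^5 + bn^4 + cn³ + dn² + en + p; the 6 given values yield a linear system in the 6 coefficients.
Solving, the top 2 coefficients vanish, and g(n) = -2n³ + 6n² + 3n + 2.
The coefficient of n is 3.

3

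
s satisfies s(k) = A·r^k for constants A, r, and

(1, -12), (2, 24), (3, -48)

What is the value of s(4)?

96

Consecutive ratio: 24/(-12) = -2, and -48/24 = -2, so r = -2.
Then A·(-2)^1 = -12 gives A = 6, and s(k) = 6·(-2)^k.
s(4) = 6·(-2)^4 = 96.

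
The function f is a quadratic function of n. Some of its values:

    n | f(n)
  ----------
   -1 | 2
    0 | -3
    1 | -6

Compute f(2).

Write f(n) = an² + bn + c; the 3 given values yield a linear system in the 3 coefficients.
Solving, f(n) = n² - 4n - 3.
Then f(2) = -7.

-7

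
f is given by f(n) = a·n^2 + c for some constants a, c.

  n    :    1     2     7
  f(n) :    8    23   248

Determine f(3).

From f(1) = 8 and f(2) = 23: 1a + c = 8 and 4a + c = 23.
Subtracting: 3a = 15, so a = 5; then c = 8 − 5·1 = 3.
So f(n) = 5n² + 3, and f(3) = 48.

48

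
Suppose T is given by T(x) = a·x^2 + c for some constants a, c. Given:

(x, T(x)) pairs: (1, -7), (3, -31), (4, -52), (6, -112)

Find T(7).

-151

From T(1) = -7 and T(3) = -31: 1a + c = -7 and 9a + c = -31.
Subtracting: 8a = -24, so a = -3; then c = -7 − (-3)·1 = -4.
So T(x) = -3x² − 4, and T(7) = -151.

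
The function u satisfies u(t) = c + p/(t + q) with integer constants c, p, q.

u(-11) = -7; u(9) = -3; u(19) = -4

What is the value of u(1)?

(u(t) − c)(t + q) = p for each data point; the three points give a linear system in c and q, then p follows.
Solving: c = -5, q = 1, p = 20, so u(t) = -5 + 20/(t + 1).
Then u(1) = -5 + 20/2 = 5.

5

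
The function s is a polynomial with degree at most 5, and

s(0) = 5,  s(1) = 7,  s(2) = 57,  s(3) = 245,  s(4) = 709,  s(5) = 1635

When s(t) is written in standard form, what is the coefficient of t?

-4

Write s(t) = at^5 + bt^4 + ct³ + dt² + et + p; the 6 given values yield a linear system in the 6 coefficients.
Solving, the leading coefficient vanishes, and s(t) = 2t^4 + 3t³ + t² - 4t + 5.
The coefficient of t is -4.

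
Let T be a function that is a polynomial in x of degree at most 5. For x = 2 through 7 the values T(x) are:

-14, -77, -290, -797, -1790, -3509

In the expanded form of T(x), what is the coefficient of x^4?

-2

First differences: -63, -213, -507, -993, -1719. Second differences: -150, -294, -486, -726. Third differences: -144, -192, -240. Fourth differences: -48, -48.
Level-4 differences are constant, so T has degree 4.
Fitting a degree-4 polynomial gives T(x) = -2x^4 + 4x³ - x² - 4x - 2.
The coefficient of x^4 is -2.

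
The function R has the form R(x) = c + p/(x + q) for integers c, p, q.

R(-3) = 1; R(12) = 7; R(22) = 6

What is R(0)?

(R(x) − c)(x + q) = p for each data point; the three points give a linear system in c and q, then p follows.
Solving: c = 5, q = -2, p = 20, so R(x) = 5 + 20/(x − 2).
Then R(0) = 5 + 20/(-2) = -5.

-5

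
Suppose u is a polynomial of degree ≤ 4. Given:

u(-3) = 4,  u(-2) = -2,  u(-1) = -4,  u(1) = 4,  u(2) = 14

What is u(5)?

Write u(m) = am^4 + bm³ + cm² + dm + e; the 5 given values yield a linear system in the 5 coefficients.
Solving, the top 2 coefficients vanish, and u(m) = 2m² + 4m - 2.
Then u(5) = 68.

68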